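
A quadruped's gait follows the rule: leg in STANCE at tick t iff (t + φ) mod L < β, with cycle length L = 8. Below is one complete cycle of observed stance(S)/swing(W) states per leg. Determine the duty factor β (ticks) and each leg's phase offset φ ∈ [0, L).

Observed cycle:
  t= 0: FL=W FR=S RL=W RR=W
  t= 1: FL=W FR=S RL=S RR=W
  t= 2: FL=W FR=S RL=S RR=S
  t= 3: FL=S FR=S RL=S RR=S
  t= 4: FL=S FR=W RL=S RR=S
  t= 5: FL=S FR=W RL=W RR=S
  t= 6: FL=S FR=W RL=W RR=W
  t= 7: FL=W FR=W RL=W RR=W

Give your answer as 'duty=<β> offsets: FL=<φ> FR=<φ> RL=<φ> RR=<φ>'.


duty=4 offsets: FL=5 FR=0 RL=7 RR=6

duty β = stance ticks per leg = 4
FL: stance ticks = 4; W→S at t=3 → φ=5
FR: stance ticks = 4; W→S at t=0 → φ=0
RL: stance ticks = 4; W→S at t=1 → φ=7
RR: stance ticks = 4; W→S at t=2 → φ=6


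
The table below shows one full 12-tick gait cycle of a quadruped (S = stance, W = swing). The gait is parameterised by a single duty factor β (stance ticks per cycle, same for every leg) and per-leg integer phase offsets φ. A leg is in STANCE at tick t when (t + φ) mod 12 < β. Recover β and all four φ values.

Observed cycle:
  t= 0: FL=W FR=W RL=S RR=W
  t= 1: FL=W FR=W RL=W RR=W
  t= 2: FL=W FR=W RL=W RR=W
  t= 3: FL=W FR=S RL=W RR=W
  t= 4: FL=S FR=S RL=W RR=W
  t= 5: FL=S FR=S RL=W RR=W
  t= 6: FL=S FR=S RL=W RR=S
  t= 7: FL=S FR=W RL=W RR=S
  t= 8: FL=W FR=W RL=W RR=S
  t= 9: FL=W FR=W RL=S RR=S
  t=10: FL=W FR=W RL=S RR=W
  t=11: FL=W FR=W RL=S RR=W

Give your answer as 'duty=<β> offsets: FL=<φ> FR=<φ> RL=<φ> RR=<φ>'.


duty β = stance ticks per leg = 4
FL: stance ticks = 4; W→S at t=4 → φ=8
FR: stance ticks = 4; W→S at t=3 → φ=9
RL: stance ticks = 4; W→S at t=9 → φ=3
RR: stance ticks = 4; W→S at t=6 → φ=6

duty=4 offsets: FL=8 FR=9 RL=3 RR=6


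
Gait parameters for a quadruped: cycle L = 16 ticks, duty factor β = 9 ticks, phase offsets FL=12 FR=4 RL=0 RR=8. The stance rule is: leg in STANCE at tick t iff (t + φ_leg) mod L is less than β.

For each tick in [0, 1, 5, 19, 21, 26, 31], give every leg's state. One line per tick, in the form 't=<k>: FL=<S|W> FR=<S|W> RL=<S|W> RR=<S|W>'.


t=0: FL=W FR=S RL=S RR=S
t=1: FL=W FR=S RL=S RR=W
t=5: FL=S FR=W RL=S RR=W
t=19: FL=W FR=S RL=S RR=W
t=21: FL=S FR=W RL=S RR=W
t=26: FL=S FR=W RL=W RR=S
t=31: FL=W FR=S RL=W RR=S

t=0: phase=(12,4,0,8) vs β=9 → FL=W FR=S RL=S RR=S
t=1: phase=(13,5,1,9) vs β=9 → FL=W FR=S RL=S RR=W
t=5: phase=(1,9,5,13) vs β=9 → FL=S FR=W RL=S RR=W
t=19: phase=(15,7,3,11) vs β=9 → FL=W FR=S RL=S RR=W
t=21: phase=(1,9,5,13) vs β=9 → FL=S FR=W RL=S RR=W
t=26: phase=(6,14,10,2) vs β=9 → FL=S FR=W RL=W RR=S
t=31: phase=(11,3,15,7) vs β=9 → FL=W FR=S RL=W RR=S


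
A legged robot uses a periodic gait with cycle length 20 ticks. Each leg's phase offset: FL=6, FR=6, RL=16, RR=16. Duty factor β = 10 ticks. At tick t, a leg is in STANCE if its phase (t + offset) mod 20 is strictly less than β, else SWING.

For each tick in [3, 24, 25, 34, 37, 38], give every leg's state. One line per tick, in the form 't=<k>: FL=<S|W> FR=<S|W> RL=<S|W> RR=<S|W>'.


t=3: phase=(9,9,19,19) vs β=10 → FL=S FR=S RL=W RR=W
t=24: phase=(10,10,0,0) vs β=10 → FL=W FR=W RL=S RR=S
t=25: phase=(11,11,1,1) vs β=10 → FL=W FR=W RL=S RR=S
t=34: phase=(0,0,10,10) vs β=10 → FL=S FR=S RL=W RR=W
t=37: phase=(3,3,13,13) vs β=10 → FL=S FR=S RL=W RR=W
t=38: phase=(4,4,14,14) vs β=10 → FL=S FR=S RL=W RR=W

t=3: FL=S FR=S RL=W RR=W
t=24: FL=W FR=W RL=S RR=S
t=25: FL=W FR=W RL=S RR=S
t=34: FL=S FR=S RL=W RR=W
t=37: FL=S FR=S RL=W RR=W
t=38: FL=S FR=S RL=W RR=W


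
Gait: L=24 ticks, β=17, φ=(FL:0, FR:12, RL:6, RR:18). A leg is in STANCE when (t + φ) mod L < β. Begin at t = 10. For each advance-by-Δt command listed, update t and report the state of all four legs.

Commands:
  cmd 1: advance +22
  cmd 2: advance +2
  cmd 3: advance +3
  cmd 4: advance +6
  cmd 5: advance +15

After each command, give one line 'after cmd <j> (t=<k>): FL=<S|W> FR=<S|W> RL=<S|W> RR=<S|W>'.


after cmd 1 (t=32): FL=S FR=W RL=S RR=S
after cmd 2 (t=34): FL=S FR=W RL=S RR=S
after cmd 3 (t=37): FL=S FR=S RL=W RR=S
after cmd 4 (t=43): FL=W FR=S RL=S RR=S
after cmd 5 (t=58): FL=S FR=W RL=S RR=S

start t=10: FL=S FR=W RL=S RR=S
cmd 1: advance +22 → t=32, phase=(8,20,14,2) → FL=S FR=W RL=S RR=S
cmd 2: advance +2 → t=34, phase=(10,22,16,4) → FL=S FR=W RL=S RR=S
cmd 3: advance +3 → t=37, phase=(13,1,19,7) → FL=S FR=S RL=W RR=S
cmd 4: advance +6 → t=43, phase=(19,7,1,13) → FL=W FR=S RL=S RR=S
cmd 5: advance +15 → t=58, phase=(10,22,16,4) → FL=S FR=W RL=S RR=S


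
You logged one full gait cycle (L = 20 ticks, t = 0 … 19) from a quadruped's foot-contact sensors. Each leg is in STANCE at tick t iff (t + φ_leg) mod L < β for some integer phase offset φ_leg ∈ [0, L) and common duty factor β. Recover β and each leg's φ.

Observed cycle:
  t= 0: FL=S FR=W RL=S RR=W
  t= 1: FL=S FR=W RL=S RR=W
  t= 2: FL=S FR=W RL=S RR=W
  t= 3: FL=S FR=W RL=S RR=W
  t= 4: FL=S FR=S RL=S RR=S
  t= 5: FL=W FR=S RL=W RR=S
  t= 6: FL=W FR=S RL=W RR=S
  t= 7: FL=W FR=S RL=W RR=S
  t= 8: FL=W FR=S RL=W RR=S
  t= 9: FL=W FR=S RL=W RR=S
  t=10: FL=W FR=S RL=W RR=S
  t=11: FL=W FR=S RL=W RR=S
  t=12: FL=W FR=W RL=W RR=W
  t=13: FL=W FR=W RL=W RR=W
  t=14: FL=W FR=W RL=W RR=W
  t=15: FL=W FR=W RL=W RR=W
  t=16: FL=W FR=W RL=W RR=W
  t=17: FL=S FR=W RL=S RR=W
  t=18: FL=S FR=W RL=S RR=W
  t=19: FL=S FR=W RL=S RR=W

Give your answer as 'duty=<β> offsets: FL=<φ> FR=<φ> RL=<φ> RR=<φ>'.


duty=8 offsets: FL=3 FR=16 RL=3 RR=16

duty β = stance ticks per leg = 8
FL: stance ticks = 8; W→S at t=17 → φ=3
FR: stance ticks = 8; W→S at t=4 → φ=16
RL: stance ticks = 8; W→S at t=17 → φ=3
RR: stance ticks = 8; W→S at t=4 → φ=16


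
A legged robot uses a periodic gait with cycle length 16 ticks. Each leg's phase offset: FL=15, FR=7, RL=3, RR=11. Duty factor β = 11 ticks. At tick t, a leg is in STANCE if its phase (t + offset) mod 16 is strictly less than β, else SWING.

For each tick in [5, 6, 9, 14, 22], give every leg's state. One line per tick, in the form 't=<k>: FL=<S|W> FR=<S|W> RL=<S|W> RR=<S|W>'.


t=5: FL=S FR=W RL=S RR=S
t=6: FL=S FR=W RL=S RR=S
t=9: FL=S FR=S RL=W RR=S
t=14: FL=W FR=S RL=S RR=S
t=22: FL=S FR=W RL=S RR=S

t=5: phase=(4,12,8,0) vs β=11 → FL=S FR=W RL=S RR=S
t=6: phase=(5,13,9,1) vs β=11 → FL=S FR=W RL=S RR=S
t=9: phase=(8,0,12,4) vs β=11 → FL=S FR=S RL=W RR=S
t=14: phase=(13,5,1,9) vs β=11 → FL=W FR=S RL=S RR=S
t=22: phase=(5,13,9,1) vs β=11 → FL=S FR=W RL=S RR=S


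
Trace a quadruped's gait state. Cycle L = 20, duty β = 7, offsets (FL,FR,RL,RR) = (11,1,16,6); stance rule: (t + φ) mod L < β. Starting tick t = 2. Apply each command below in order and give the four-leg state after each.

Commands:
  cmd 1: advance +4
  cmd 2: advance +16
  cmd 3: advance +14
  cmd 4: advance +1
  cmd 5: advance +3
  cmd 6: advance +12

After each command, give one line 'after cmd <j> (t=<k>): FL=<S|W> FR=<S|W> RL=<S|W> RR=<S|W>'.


start t=2: FL=W FR=S RL=W RR=W
cmd 1: advance +4 → t=6, phase=(17,7,2,12) → FL=W FR=W RL=S RR=W
cmd 2: advance +16 → t=22, phase=(13,3,18,8) → FL=W FR=S RL=W RR=W
cmd 3: advance +14 → t=36, phase=(7,17,12,2) → FL=W FR=W RL=W RR=S
cmd 4: advance +1 → t=37, phase=(8,18,13,3) → FL=W FR=W RL=W RR=S
cmd 5: advance +3 → t=40, phase=(11,1,16,6) → FL=W FR=S RL=W RR=S
cmd 6: advance +12 → t=52, phase=(3,13,8,18) → FL=S FR=W RL=W RR=W

after cmd 1 (t=6): FL=W FR=W RL=S RR=W
after cmd 2 (t=22): FL=W FR=S RL=W RR=W
after cmd 3 (t=36): FL=W FR=W RL=W RR=S
after cmd 4 (t=37): FL=W FR=W RL=W RR=S
after cmd 5 (t=40): FL=W FR=S RL=W RR=S
after cmd 6 (t=52): FL=S FR=W RL=W RR=W


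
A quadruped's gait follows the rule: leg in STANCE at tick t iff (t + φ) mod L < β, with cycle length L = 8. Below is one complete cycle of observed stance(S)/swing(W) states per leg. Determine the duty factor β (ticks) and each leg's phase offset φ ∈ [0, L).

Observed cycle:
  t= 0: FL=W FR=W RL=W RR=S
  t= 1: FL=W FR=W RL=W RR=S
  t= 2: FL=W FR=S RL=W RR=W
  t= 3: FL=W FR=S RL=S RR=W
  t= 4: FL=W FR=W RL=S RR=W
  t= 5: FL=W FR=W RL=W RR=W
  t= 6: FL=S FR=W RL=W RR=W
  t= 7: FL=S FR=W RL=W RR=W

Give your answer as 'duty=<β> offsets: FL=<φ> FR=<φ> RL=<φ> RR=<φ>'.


duty β = stance ticks per leg = 2
FL: stance ticks = 2; W→S at t=6 → φ=2
FR: stance ticks = 2; W→S at t=2 → φ=6
RL: stance ticks = 2; W→S at t=3 → φ=5
RR: stance ticks = 2; W→S at t=0 → φ=0

duty=2 offsets: FL=2 FR=6 RL=5 RR=0


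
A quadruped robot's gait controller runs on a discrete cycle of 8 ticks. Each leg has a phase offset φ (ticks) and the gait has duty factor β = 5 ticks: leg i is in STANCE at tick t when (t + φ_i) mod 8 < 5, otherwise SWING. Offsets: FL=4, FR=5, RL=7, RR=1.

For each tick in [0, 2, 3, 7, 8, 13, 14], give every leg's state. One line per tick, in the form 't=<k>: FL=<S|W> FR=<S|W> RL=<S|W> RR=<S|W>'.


t=0: FL=S FR=W RL=W RR=S
t=2: FL=W FR=W RL=S RR=S
t=3: FL=W FR=S RL=S RR=S
t=7: FL=S FR=S RL=W RR=S
t=8: FL=S FR=W RL=W RR=S
t=13: FL=S FR=S RL=S RR=W
t=14: FL=S FR=S RL=W RR=W

t=0: phase=(4,5,7,1) vs β=5 → FL=S FR=W RL=W RR=S
t=2: phase=(6,7,1,3) vs β=5 → FL=W FR=W RL=S RR=S
t=3: phase=(7,0,2,4) vs β=5 → FL=W FR=S RL=S RR=S
t=7: phase=(3,4,6,0) vs β=5 → FL=S FR=S RL=W RR=S
t=8: phase=(4,5,7,1) vs β=5 → FL=S FR=W RL=W RR=S
t=13: phase=(1,2,4,6) vs β=5 → FL=S FR=S RL=S RR=W
t=14: phase=(2,3,5,7) vs β=5 → FL=S FR=S RL=W RR=W


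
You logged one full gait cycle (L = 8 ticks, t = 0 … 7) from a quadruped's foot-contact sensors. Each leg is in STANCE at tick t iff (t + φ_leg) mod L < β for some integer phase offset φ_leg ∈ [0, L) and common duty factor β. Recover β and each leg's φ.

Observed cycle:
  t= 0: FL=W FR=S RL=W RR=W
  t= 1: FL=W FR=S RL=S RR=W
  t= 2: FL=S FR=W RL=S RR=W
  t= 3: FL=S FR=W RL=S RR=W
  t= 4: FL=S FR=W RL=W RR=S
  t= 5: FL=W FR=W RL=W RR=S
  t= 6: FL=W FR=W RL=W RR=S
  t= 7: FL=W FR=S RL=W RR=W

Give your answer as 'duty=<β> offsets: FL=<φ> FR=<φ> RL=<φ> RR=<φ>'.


duty β = stance ticks per leg = 3
FL: stance ticks = 3; W→S at t=2 → φ=6
FR: stance ticks = 3; W→S at t=7 → φ=1
RL: stance ticks = 3; W→S at t=1 → φ=7
RR: stance ticks = 3; W→S at t=4 → φ=4

duty=3 offsets: FL=6 FR=1 RL=7 RR=4


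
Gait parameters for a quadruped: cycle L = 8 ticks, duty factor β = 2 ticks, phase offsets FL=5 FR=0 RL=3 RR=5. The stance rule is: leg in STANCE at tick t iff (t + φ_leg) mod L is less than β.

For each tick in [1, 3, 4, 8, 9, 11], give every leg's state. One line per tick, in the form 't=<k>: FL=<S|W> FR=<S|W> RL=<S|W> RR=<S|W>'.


t=1: FL=W FR=S RL=W RR=W
t=3: FL=S FR=W RL=W RR=S
t=4: FL=S FR=W RL=W RR=S
t=8: FL=W FR=S RL=W RR=W
t=9: FL=W FR=S RL=W RR=W
t=11: FL=S FR=W RL=W RR=S

t=1: phase=(6,1,4,6) vs β=2 → FL=W FR=S RL=W RR=W
t=3: phase=(0,3,6,0) vs β=2 → FL=S FR=W RL=W RR=S
t=4: phase=(1,4,7,1) vs β=2 → FL=S FR=W RL=W RR=S
t=8: phase=(5,0,3,5) vs β=2 → FL=W FR=S RL=W RR=W
t=9: phase=(6,1,4,6) vs β=2 → FL=W FR=S RL=W RR=W
t=11: phase=(0,3,6,0) vs β=2 → FL=S FR=W RL=W RR=S


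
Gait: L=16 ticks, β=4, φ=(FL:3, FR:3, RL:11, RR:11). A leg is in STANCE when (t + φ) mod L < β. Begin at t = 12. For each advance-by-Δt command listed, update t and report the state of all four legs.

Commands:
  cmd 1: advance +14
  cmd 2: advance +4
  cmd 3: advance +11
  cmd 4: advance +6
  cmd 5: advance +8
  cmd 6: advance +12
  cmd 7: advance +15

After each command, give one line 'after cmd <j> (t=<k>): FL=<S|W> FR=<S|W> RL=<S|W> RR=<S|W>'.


after cmd 1 (t=26): FL=W FR=W RL=W RR=W
after cmd 2 (t=30): FL=S FR=S RL=W RR=W
after cmd 3 (t=41): FL=W FR=W RL=W RR=W
after cmd 4 (t=47): FL=S FR=S RL=W RR=W
after cmd 5 (t=55): FL=W FR=W RL=S RR=S
after cmd 6 (t=67): FL=W FR=W RL=W RR=W
after cmd 7 (t=82): FL=W FR=W RL=W RR=W

start t=12: FL=W FR=W RL=W RR=W
cmd 1: advance +14 → t=26, phase=(13,13,5,5) → FL=W FR=W RL=W RR=W
cmd 2: advance +4 → t=30, phase=(1,1,9,9) → FL=S FR=S RL=W RR=W
cmd 3: advance +11 → t=41, phase=(12,12,4,4) → FL=W FR=W RL=W RR=W
cmd 4: advance +6 → t=47, phase=(2,2,10,10) → FL=S FR=S RL=W RR=W
cmd 5: advance +8 → t=55, phase=(10,10,2,2) → FL=W FR=W RL=S RR=S
cmd 6: advance +12 → t=67, phase=(6,6,14,14) → FL=W FR=W RL=W RR=W
cmd 7: advance +15 → t=82, phase=(5,5,13,13) → FL=W FR=W RL=W RR=W


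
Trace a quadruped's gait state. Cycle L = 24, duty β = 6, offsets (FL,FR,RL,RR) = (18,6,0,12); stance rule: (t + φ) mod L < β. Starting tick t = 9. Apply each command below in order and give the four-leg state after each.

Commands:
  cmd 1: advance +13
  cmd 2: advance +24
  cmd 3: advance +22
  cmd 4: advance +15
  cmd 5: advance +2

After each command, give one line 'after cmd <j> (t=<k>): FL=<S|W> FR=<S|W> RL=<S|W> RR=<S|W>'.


after cmd 1 (t=22): FL=W FR=S RL=W RR=W
after cmd 2 (t=46): FL=W FR=S RL=W RR=W
after cmd 3 (t=68): FL=W FR=S RL=W RR=W
after cmd 4 (t=83): FL=S FR=W RL=W RR=W
after cmd 5 (t=85): FL=W FR=W RL=W RR=S

start t=9: FL=S FR=W RL=W RR=W
cmd 1: advance +13 → t=22, phase=(16,4,22,10) → FL=W FR=S RL=W RR=W
cmd 2: advance +24 → t=46, phase=(16,4,22,10) → FL=W FR=S RL=W RR=W
cmd 3: advance +22 → t=68, phase=(14,2,20,8) → FL=W FR=S RL=W RR=W
cmd 4: advance +15 → t=83, phase=(5,17,11,23) → FL=S FR=W RL=W RR=W
cmd 5: advance +2 → t=85, phase=(7,19,13,1) → FL=W FR=W RL=W RR=S


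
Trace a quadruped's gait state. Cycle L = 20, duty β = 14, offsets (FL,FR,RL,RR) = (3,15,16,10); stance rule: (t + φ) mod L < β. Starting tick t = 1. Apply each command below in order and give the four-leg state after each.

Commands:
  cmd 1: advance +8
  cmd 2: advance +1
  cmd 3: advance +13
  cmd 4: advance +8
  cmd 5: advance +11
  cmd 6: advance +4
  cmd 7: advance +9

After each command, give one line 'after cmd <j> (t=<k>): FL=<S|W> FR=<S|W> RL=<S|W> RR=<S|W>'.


after cmd 1 (t=9): FL=S FR=S RL=S RR=W
after cmd 2 (t=10): FL=S FR=S RL=S RR=S
after cmd 3 (t=23): FL=S FR=W RL=W RR=S
after cmd 4 (t=31): FL=W FR=S RL=S RR=S
after cmd 5 (t=42): FL=S FR=W RL=W RR=S
after cmd 6 (t=46): FL=S FR=S RL=S RR=W
after cmd 7 (t=55): FL=W FR=S RL=S RR=S

start t=1: FL=S FR=W RL=W RR=S
cmd 1: advance +8 → t=9, phase=(12,4,5,19) → FL=S FR=S RL=S RR=W
cmd 2: advance +1 → t=10, phase=(13,5,6,0) → FL=S FR=S RL=S RR=S
cmd 3: advance +13 → t=23, phase=(6,18,19,13) → FL=S FR=W RL=W RR=S
cmd 4: advance +8 → t=31, phase=(14,6,7,1) → FL=W FR=S RL=S RR=S
cmd 5: advance +11 → t=42, phase=(5,17,18,12) → FL=S FR=W RL=W RR=S
cmd 6: advance +4 → t=46, phase=(9,1,2,16) → FL=S FR=S RL=S RR=W
cmd 7: advance +9 → t=55, phase=(18,10,11,5) → FL=W FR=S RL=S RR=S


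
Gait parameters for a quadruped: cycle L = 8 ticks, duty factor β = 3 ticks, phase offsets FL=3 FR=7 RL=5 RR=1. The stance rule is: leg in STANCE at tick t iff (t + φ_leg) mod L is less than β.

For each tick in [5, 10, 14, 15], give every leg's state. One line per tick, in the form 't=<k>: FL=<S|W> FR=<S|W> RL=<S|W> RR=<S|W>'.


t=5: phase=(0,4,2,6) vs β=3 → FL=S FR=W RL=S RR=W
t=10: phase=(5,1,7,3) vs β=3 → FL=W FR=S RL=W RR=W
t=14: phase=(1,5,3,7) vs β=3 → FL=S FR=W RL=W RR=W
t=15: phase=(2,6,4,0) vs β=3 → FL=S FR=W RL=W RR=S

t=5: FL=S FR=W RL=S RR=W
t=10: FL=W FR=S RL=W RR=W
t=14: FL=S FR=W RL=W RR=W
t=15: FL=S FR=W RL=W RR=S


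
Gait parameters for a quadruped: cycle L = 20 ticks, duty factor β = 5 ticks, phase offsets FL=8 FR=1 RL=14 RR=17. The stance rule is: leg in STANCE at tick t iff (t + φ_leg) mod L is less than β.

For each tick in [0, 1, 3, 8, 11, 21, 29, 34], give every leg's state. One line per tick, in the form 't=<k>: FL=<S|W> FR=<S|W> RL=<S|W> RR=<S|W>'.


t=0: FL=W FR=S RL=W RR=W
t=1: FL=W FR=S RL=W RR=W
t=3: FL=W FR=S RL=W RR=S
t=8: FL=W FR=W RL=S RR=W
t=11: FL=W FR=W RL=W RR=W
t=21: FL=W FR=S RL=W RR=W
t=29: FL=W FR=W RL=S RR=W
t=34: FL=S FR=W RL=W RR=W

t=0: phase=(8,1,14,17) vs β=5 → FL=W FR=S RL=W RR=W
t=1: phase=(9,2,15,18) vs β=5 → FL=W FR=S RL=W RR=W
t=3: phase=(11,4,17,0) vs β=5 → FL=W FR=S RL=W RR=S
t=8: phase=(16,9,2,5) vs β=5 → FL=W FR=W RL=S RR=W
t=11: phase=(19,12,5,8) vs β=5 → FL=W FR=W RL=W RR=W
t=21: phase=(9,2,15,18) vs β=5 → FL=W FR=S RL=W RR=W
t=29: phase=(17,10,3,6) vs β=5 → FL=W FR=W RL=S RR=W
t=34: phase=(2,15,8,11) vs β=5 → FL=S FR=W RL=W RR=W


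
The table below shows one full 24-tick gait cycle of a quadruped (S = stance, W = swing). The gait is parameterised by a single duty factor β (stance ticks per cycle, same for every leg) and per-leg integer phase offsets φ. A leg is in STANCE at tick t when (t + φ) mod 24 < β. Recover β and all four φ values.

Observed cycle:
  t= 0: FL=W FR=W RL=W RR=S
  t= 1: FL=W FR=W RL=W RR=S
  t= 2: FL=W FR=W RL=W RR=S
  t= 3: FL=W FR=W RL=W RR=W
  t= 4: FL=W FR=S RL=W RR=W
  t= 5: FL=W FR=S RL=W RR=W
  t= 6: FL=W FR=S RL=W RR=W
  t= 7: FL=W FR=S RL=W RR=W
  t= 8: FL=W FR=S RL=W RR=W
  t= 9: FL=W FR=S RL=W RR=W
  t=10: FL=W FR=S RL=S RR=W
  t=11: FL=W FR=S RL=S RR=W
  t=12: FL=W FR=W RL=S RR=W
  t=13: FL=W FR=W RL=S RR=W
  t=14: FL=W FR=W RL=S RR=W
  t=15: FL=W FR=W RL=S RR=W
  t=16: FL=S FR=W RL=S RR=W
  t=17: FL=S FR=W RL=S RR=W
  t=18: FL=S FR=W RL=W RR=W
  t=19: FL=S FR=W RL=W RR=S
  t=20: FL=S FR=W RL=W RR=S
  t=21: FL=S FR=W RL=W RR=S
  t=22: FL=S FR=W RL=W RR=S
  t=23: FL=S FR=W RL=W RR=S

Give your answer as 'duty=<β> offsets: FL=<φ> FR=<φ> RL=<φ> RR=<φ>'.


duty β = stance ticks per leg = 8
FL: stance ticks = 8; W→S at t=16 → φ=8
FR: stance ticks = 8; W→S at t=4 → φ=20
RL: stance ticks = 8; W→S at t=10 → φ=14
RR: stance ticks = 8; W→S at t=19 → φ=5

duty=8 offsets: FL=8 FR=20 RL=14 RR=5


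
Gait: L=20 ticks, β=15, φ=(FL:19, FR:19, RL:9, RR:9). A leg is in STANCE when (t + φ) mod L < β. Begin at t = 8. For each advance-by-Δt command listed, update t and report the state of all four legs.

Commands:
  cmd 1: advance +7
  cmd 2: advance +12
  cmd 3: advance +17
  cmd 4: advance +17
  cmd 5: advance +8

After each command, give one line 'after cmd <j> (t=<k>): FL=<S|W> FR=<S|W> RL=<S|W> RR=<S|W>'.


start t=8: FL=S FR=S RL=W RR=W
cmd 1: advance +7 → t=15, phase=(14,14,4,4) → FL=S FR=S RL=S RR=S
cmd 2: advance +12 → t=27, phase=(6,6,16,16) → FL=S FR=S RL=W RR=W
cmd 3: advance +17 → t=44, phase=(3,3,13,13) → FL=S FR=S RL=S RR=S
cmd 4: advance +17 → t=61, phase=(0,0,10,10) → FL=S FR=S RL=S RR=S
cmd 5: advance +8 → t=69, phase=(8,8,18,18) → FL=S FR=S RL=W RR=W

after cmd 1 (t=15): FL=S FR=S RL=S RR=S
after cmd 2 (t=27): FL=S FR=S RL=W RR=W
after cmd 3 (t=44): FL=S FR=S RL=S RR=S
after cmd 4 (t=61): FL=S FR=S RL=S RR=S
after cmd 5 (t=69): FL=S FR=S RL=W RR=W


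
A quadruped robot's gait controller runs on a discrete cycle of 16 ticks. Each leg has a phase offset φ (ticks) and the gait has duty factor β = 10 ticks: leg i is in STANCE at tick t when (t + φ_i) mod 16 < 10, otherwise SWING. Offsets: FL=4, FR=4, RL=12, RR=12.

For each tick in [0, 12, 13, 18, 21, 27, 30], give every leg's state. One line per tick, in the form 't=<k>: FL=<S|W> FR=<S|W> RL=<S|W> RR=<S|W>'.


t=0: phase=(4,4,12,12) vs β=10 → FL=S FR=S RL=W RR=W
t=12: phase=(0,0,8,8) vs β=10 → FL=S FR=S RL=S RR=S
t=13: phase=(1,1,9,9) vs β=10 → FL=S FR=S RL=S RR=S
t=18: phase=(6,6,14,14) vs β=10 → FL=S FR=S RL=W RR=W
t=21: phase=(9,9,1,1) vs β=10 → FL=S FR=S RL=S RR=S
t=27: phase=(15,15,7,7) vs β=10 → FL=W FR=W RL=S RR=S
t=30: phase=(2,2,10,10) vs β=10 → FL=S FR=S RL=W RR=W

t=0: FL=S FR=S RL=W RR=W
t=12: FL=S FR=S RL=S RR=S
t=13: FL=S FR=S RL=S RR=S
t=18: FL=S FR=S RL=W RR=W
t=21: FL=S FR=S RL=S RR=S
t=27: FL=W FR=W RL=S RR=S
t=30: FL=S FR=S RL=W RR=W


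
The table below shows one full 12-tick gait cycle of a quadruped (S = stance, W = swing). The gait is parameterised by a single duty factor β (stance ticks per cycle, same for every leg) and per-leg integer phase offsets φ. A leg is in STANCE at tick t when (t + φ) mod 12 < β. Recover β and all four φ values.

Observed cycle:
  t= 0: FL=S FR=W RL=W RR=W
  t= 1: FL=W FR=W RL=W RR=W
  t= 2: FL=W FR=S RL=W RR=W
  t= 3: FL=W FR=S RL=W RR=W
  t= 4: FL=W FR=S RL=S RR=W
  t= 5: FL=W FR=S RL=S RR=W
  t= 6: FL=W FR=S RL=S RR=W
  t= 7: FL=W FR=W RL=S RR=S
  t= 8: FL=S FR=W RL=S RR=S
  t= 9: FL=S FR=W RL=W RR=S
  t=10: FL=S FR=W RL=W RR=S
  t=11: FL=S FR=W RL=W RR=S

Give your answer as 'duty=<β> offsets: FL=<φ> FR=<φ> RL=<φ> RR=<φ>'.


duty β = stance ticks per leg = 5
FL: stance ticks = 5; W→S at t=8 → φ=4
FR: stance ticks = 5; W→S at t=2 → φ=10
RL: stance ticks = 5; W→S at t=4 → φ=8
RR: stance ticks = 5; W→S at t=7 → φ=5

duty=5 offsets: FL=4 FR=10 RL=8 RR=5


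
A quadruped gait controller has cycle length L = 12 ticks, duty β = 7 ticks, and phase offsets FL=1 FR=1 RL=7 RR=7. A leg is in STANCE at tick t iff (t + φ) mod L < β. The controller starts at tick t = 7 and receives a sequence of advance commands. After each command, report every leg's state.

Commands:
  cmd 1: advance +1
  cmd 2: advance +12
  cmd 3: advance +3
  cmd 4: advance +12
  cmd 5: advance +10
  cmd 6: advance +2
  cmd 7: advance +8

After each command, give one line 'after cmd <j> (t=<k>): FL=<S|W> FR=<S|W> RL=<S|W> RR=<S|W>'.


after cmd 1 (t=8): FL=W FR=W RL=S RR=S
after cmd 2 (t=20): FL=W FR=W RL=S RR=S
after cmd 3 (t=23): FL=S FR=S RL=S RR=S
after cmd 4 (t=35): FL=S FR=S RL=S RR=S
after cmd 5 (t=45): FL=W FR=W RL=S RR=S
after cmd 6 (t=47): FL=S FR=S RL=S RR=S
after cmd 7 (t=55): FL=W FR=W RL=S RR=S

start t=7: FL=W FR=W RL=S RR=S
cmd 1: advance +1 → t=8, phase=(9,9,3,3) → FL=W FR=W RL=S RR=S
cmd 2: advance +12 → t=20, phase=(9,9,3,3) → FL=W FR=W RL=S RR=S
cmd 3: advance +3 → t=23, phase=(0,0,6,6) → FL=S FR=S RL=S RR=S
cmd 4: advance +12 → t=35, phase=(0,0,6,6) → FL=S FR=S RL=S RR=S
cmd 5: advance +10 → t=45, phase=(10,10,4,4) → FL=W FR=W RL=S RR=S
cmd 6: advance +2 → t=47, phase=(0,0,6,6) → FL=S FR=S RL=S RR=S
cmd 7: advance +8 → t=55, phase=(8,8,2,2) → FL=W FR=W RL=S RR=S


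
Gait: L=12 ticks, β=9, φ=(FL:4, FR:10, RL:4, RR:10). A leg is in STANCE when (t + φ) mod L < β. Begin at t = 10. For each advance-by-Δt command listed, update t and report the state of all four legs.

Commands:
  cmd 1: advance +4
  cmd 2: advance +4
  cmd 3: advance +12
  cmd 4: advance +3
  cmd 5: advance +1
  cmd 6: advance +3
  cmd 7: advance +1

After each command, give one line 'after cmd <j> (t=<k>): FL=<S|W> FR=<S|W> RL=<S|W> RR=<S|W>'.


start t=10: FL=S FR=S RL=S RR=S
cmd 1: advance +4 → t=14, phase=(6,0,6,0) → FL=S FR=S RL=S RR=S
cmd 2: advance +4 → t=18, phase=(10,4,10,4) → FL=W FR=S RL=W RR=S
cmd 3: advance +12 → t=30, phase=(10,4,10,4) → FL=W FR=S RL=W RR=S
cmd 4: advance +3 → t=33, phase=(1,7,1,7) → FL=S FR=S RL=S RR=S
cmd 5: advance +1 → t=34, phase=(2,8,2,8) → FL=S FR=S RL=S RR=S
cmd 6: advance +3 → t=37, phase=(5,11,5,11) → FL=S FR=W RL=S RR=W
cmd 7: advance +1 → t=38, phase=(6,0,6,0) → FL=S FR=S RL=S RR=S

after cmd 1 (t=14): FL=S FR=S RL=S RR=S
after cmd 2 (t=18): FL=W FR=S RL=W RR=S
after cmd 3 (t=30): FL=W FR=S RL=W RR=S
after cmd 4 (t=33): FL=S FR=S RL=S RR=S
after cmd 5 (t=34): FL=S FR=S RL=S RR=S
after cmd 6 (t=37): FL=S FR=W RL=S RR=W
after cmd 7 (t=38): FL=S FR=S RL=S RR=S


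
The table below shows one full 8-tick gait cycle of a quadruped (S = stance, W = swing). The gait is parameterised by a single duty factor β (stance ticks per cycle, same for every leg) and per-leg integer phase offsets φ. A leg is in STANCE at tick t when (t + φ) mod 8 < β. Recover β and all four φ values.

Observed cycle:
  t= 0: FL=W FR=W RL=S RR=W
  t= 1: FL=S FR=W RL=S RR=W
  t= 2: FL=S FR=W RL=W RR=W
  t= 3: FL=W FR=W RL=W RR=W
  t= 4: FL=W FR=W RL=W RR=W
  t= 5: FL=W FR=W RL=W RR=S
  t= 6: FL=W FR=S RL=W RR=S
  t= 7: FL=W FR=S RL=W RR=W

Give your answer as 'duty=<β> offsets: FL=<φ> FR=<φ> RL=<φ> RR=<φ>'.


duty=2 offsets: FL=7 FR=2 RL=0 RR=3

duty β = stance ticks per leg = 2
FL: stance ticks = 2; W→S at t=1 → φ=7
FR: stance ticks = 2; W→S at t=6 → φ=2
RL: stance ticks = 2; W→S at t=0 → φ=0
RR: stance ticks = 2; W→S at t=5 → φ=3


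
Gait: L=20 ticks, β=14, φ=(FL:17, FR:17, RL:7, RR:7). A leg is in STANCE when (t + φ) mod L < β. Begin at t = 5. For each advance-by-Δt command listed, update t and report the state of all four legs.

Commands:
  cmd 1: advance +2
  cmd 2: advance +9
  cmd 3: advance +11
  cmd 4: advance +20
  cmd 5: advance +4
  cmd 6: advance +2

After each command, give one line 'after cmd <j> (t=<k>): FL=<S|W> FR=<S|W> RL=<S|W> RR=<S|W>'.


start t=5: FL=S FR=S RL=S RR=S
cmd 1: advance +2 → t=7, phase=(4,4,14,14) → FL=S FR=S RL=W RR=W
cmd 2: advance +9 → t=16, phase=(13,13,3,3) → FL=S FR=S RL=S RR=S
cmd 3: advance +11 → t=27, phase=(4,4,14,14) → FL=S FR=S RL=W RR=W
cmd 4: advance +20 → t=47, phase=(4,4,14,14) → FL=S FR=S RL=W RR=W
cmd 5: advance +4 → t=51, phase=(8,8,18,18) → FL=S FR=S RL=W RR=W
cmd 6: advance +2 → t=53, phase=(10,10,0,0) → FL=S FR=S RL=S RR=S

after cmd 1 (t=7): FL=S FR=S RL=W RR=W
after cmd 2 (t=16): FL=S FR=S RL=S RR=S
after cmd 3 (t=27): FL=S FR=S RL=W RR=W
after cmd 4 (t=47): FL=S FR=S RL=W RR=W
after cmd 5 (t=51): FL=S FR=S RL=W RR=W
after cmd 6 (t=53): FL=S FR=S RL=S RR=S


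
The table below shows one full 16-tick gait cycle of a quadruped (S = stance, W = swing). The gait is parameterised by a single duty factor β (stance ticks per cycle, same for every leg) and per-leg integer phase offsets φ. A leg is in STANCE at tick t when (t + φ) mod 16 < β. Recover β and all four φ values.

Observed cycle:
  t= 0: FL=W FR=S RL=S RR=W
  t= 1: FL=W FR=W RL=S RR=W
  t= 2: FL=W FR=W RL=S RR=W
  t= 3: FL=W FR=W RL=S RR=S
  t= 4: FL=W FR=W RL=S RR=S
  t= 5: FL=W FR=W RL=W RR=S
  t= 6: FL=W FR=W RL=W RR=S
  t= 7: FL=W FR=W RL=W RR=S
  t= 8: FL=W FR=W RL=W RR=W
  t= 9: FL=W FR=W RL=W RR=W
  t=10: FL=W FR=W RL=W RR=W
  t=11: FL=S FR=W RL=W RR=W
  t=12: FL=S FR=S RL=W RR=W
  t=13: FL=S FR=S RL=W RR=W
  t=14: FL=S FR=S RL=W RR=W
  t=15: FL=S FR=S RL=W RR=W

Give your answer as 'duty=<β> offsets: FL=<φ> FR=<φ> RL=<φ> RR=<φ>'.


duty=5 offsets: FL=5 FR=4 RL=0 RR=13

duty β = stance ticks per leg = 5
FL: stance ticks = 5; W→S at t=11 → φ=5
FR: stance ticks = 5; W→S at t=12 → φ=4
RL: stance ticks = 5; W→S at t=0 → φ=0
RR: stance ticks = 5; W→S at t=3 → φ=13


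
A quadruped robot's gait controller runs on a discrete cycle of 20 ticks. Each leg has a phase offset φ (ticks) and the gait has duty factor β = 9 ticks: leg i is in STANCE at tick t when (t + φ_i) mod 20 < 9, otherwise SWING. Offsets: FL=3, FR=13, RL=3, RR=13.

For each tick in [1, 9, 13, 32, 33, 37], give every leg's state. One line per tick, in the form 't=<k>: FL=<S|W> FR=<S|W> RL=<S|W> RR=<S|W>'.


t=1: FL=S FR=W RL=S RR=W
t=9: FL=W FR=S RL=W RR=S
t=13: FL=W FR=S RL=W RR=S
t=32: FL=W FR=S RL=W RR=S
t=33: FL=W FR=S RL=W RR=S
t=37: FL=S FR=W RL=S RR=W

t=1: phase=(4,14,4,14) vs β=9 → FL=S FR=W RL=S RR=W
t=9: phase=(12,2,12,2) vs β=9 → FL=W FR=S RL=W RR=S
t=13: phase=(16,6,16,6) vs β=9 → FL=W FR=S RL=W RR=S
t=32: phase=(15,5,15,5) vs β=9 → FL=W FR=S RL=W RR=S
t=33: phase=(16,6,16,6) vs β=9 → FL=W FR=S RL=W RR=S
t=37: phase=(0,10,0,10) vs β=9 → FL=S FR=W RL=S RR=W


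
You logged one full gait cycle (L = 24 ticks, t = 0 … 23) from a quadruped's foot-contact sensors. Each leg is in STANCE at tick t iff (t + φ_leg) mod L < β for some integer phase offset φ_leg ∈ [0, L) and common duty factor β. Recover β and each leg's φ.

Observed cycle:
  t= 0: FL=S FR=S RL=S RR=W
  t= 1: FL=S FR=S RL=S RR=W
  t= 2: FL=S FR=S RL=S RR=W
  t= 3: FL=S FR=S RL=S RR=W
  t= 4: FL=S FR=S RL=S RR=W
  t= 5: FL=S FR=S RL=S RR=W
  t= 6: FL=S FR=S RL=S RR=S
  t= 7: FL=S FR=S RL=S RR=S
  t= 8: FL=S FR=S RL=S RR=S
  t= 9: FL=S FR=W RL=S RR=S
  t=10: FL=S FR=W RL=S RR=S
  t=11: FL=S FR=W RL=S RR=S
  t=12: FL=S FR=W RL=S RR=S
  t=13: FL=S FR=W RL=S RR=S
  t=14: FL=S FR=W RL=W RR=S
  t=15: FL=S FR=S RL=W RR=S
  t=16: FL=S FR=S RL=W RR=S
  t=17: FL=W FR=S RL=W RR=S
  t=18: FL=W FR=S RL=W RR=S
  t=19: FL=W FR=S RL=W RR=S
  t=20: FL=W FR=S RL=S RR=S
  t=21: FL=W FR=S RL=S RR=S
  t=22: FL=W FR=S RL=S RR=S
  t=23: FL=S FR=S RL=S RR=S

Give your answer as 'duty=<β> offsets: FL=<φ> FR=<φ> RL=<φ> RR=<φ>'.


duty=18 offsets: FL=1 FR=9 RL=4 RR=18

duty β = stance ticks per leg = 18
FL: stance ticks = 18; W→S at t=23 → φ=1
FR: stance ticks = 18; W→S at t=15 → φ=9
RL: stance ticks = 18; W→S at t=20 → φ=4
RR: stance ticks = 18; W→S at t=6 → φ=18


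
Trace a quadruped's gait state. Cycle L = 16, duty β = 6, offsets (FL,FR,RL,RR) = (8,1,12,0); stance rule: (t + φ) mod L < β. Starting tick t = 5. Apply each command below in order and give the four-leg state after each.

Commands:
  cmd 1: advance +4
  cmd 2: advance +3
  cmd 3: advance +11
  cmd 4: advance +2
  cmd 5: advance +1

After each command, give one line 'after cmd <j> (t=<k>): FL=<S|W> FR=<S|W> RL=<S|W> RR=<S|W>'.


after cmd 1 (t=9): FL=S FR=W RL=S RR=W
after cmd 2 (t=12): FL=S FR=W RL=W RR=W
after cmd 3 (t=23): FL=W FR=W RL=S RR=W
after cmd 4 (t=25): FL=S FR=W RL=S RR=W
after cmd 5 (t=26): FL=S FR=W RL=W RR=W

start t=5: FL=W FR=W RL=S RR=S
cmd 1: advance +4 → t=9, phase=(1,10,5,9) → FL=S FR=W RL=S RR=W
cmd 2: advance +3 → t=12, phase=(4,13,8,12) → FL=S FR=W RL=W RR=W
cmd 3: advance +11 → t=23, phase=(15,8,3,7) → FL=W FR=W RL=S RR=W
cmd 4: advance +2 → t=25, phase=(1,10,5,9) → FL=S FR=W RL=S RR=W
cmd 5: advance +1 → t=26, phase=(2,11,6,10) → FL=S FR=W RL=W RR=W


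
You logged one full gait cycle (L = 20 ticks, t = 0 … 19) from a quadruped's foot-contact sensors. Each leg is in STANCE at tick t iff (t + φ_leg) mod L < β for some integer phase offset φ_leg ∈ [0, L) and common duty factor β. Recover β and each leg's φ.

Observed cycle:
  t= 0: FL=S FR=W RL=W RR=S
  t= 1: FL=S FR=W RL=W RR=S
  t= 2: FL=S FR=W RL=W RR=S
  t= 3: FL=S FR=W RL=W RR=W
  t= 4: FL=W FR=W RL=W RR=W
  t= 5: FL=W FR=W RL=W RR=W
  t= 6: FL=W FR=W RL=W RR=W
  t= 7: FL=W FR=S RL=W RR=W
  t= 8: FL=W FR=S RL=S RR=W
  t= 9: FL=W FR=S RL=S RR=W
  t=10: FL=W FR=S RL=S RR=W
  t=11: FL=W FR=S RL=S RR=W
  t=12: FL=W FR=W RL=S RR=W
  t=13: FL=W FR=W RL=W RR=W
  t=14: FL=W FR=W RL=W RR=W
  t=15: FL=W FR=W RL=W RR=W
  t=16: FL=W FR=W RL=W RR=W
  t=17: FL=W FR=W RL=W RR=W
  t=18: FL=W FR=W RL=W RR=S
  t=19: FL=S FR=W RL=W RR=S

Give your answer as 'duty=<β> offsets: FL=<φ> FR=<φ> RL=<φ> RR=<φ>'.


duty=5 offsets: FL=1 FR=13 RL=12 RR=2

duty β = stance ticks per leg = 5
FL: stance ticks = 5; W→S at t=19 → φ=1
FR: stance ticks = 5; W→S at t=7 → φ=13
RL: stance ticks = 5; W→S at t=8 → φ=12
RR: stance ticks = 5; W→S at t=18 → φ=2


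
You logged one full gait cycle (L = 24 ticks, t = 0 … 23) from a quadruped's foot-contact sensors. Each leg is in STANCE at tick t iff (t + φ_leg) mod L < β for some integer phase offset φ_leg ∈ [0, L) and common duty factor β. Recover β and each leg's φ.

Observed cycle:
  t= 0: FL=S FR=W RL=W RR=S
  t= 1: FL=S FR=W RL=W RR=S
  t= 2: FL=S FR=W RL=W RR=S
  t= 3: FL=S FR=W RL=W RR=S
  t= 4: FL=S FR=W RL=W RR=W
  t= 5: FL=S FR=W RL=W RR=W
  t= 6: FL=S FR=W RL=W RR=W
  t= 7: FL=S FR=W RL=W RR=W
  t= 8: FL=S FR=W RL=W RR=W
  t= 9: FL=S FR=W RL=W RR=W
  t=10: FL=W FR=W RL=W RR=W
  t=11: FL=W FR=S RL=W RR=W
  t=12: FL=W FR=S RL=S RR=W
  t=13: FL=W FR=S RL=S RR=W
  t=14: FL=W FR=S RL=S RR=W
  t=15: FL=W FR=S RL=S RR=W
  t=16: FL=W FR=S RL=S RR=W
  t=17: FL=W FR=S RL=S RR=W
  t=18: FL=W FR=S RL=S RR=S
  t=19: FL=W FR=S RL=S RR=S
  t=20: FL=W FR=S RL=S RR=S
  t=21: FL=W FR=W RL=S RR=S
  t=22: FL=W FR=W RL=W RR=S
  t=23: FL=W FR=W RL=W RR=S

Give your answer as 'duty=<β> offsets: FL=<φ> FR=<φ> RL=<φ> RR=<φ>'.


duty=10 offsets: FL=0 FR=13 RL=12 RR=6

duty β = stance ticks per leg = 10
FL: stance ticks = 10; W→S at t=0 → φ=0
FR: stance ticks = 10; W→S at t=11 → φ=13
RL: stance ticks = 10; W→S at t=12 → φ=12
RR: stance ticks = 10; W→S at t=18 → φ=6


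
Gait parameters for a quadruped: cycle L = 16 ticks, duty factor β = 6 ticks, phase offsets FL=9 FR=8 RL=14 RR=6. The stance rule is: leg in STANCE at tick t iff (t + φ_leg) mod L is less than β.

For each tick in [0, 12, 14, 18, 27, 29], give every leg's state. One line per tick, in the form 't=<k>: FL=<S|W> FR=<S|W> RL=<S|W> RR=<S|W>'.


t=0: FL=W FR=W RL=W RR=W
t=12: FL=S FR=S RL=W RR=S
t=14: FL=W FR=W RL=W RR=S
t=18: FL=W FR=W RL=S RR=W
t=27: FL=S FR=S RL=W RR=S
t=29: FL=W FR=S RL=W RR=S

t=0: phase=(9,8,14,6) vs β=6 → FL=W FR=W RL=W RR=W
t=12: phase=(5,4,10,2) vs β=6 → FL=S FR=S RL=W RR=S
t=14: phase=(7,6,12,4) vs β=6 → FL=W FR=W RL=W RR=S
t=18: phase=(11,10,0,8) vs β=6 → FL=W FR=W RL=S RR=W
t=27: phase=(4,3,9,1) vs β=6 → FL=S FR=S RL=W RR=S
t=29: phase=(6,5,11,3) vs β=6 → FL=W FR=S RL=W RR=S


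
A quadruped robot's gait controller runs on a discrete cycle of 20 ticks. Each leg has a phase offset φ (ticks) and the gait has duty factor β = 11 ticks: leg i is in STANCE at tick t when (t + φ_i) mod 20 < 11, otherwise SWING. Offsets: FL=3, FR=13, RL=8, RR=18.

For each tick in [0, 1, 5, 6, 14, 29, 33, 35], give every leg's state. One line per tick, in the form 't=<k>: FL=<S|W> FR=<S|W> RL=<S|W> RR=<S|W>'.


t=0: phase=(3,13,8,18) vs β=11 → FL=S FR=W RL=S RR=W
t=1: phase=(4,14,9,19) vs β=11 → FL=S FR=W RL=S RR=W
t=5: phase=(8,18,13,3) vs β=11 → FL=S FR=W RL=W RR=S
t=6: phase=(9,19,14,4) vs β=11 → FL=S FR=W RL=W RR=S
t=14: phase=(17,7,2,12) vs β=11 → FL=W FR=S RL=S RR=W
t=29: phase=(12,2,17,7) vs β=11 → FL=W FR=S RL=W RR=S
t=33: phase=(16,6,1,11) vs β=11 → FL=W FR=S RL=S RR=W
t=35: phase=(18,8,3,13) vs β=11 → FL=W FR=S RL=S RR=W

t=0: FL=S FR=W RL=S RR=W
t=1: FL=S FR=W RL=S RR=W
t=5: FL=S FR=W RL=W RR=S
t=6: FL=S FR=W RL=W RR=S
t=14: FL=W FR=S RL=S RR=W
t=29: FL=W FR=S RL=W RR=S
t=33: FL=W FR=S RL=S RR=W
t=35: FL=W FR=S RL=S RR=W


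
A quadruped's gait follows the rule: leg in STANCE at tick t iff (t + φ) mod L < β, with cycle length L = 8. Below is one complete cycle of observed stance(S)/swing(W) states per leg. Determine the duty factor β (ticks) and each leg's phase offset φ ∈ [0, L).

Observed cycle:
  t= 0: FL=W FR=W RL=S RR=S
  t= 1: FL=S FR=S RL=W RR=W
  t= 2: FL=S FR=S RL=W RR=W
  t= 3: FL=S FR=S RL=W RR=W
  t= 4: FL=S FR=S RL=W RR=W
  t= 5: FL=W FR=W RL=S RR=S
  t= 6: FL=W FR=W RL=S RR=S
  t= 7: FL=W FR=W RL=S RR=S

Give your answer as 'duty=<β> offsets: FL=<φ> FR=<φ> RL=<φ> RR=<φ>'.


duty β = stance ticks per leg = 4
FL: stance ticks = 4; W→S at t=1 → φ=7
FR: stance ticks = 4; W→S at t=1 → φ=7
RL: stance ticks = 4; W→S at t=5 → φ=3
RR: stance ticks = 4; W→S at t=5 → φ=3

duty=4 offsets: FL=7 FR=7 RL=3 RR=3


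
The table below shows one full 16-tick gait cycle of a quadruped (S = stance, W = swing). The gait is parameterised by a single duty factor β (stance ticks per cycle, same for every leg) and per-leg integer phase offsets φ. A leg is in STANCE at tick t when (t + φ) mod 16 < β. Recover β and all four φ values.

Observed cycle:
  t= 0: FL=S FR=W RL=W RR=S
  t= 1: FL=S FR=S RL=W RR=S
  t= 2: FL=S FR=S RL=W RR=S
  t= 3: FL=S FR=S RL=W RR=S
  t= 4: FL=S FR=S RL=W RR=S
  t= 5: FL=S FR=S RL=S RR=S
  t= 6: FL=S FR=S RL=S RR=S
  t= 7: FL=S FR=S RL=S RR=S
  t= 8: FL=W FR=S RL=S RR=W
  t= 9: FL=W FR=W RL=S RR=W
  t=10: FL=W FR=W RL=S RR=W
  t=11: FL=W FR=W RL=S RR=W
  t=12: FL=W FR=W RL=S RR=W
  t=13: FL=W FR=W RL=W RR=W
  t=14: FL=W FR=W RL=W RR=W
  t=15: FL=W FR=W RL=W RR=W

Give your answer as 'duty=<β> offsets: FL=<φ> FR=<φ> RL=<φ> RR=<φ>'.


duty β = stance ticks per leg = 8
FL: stance ticks = 8; W→S at t=0 → φ=0
FR: stance ticks = 8; W→S at t=1 → φ=15
RL: stance ticks = 8; W→S at t=5 → φ=11
RR: stance ticks = 8; W→S at t=0 → φ=0

duty=8 offsets: FL=0 FR=15 RL=11 RR=0


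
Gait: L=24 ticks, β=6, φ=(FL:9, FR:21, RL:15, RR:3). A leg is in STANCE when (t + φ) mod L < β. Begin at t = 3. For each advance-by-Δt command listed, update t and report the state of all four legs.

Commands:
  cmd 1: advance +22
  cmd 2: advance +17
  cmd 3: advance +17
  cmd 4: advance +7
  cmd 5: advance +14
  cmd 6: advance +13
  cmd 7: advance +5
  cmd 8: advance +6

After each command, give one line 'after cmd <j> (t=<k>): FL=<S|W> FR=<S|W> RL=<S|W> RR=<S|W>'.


start t=3: FL=W FR=S RL=W RR=W
cmd 1: advance +22 → t=25, phase=(10,22,16,4) → FL=W FR=W RL=W RR=S
cmd 2: advance +17 → t=42, phase=(3,15,9,21) → FL=S FR=W RL=W RR=W
cmd 3: advance +17 → t=59, phase=(20,8,2,14) → FL=W FR=W RL=S RR=W
cmd 4: advance +7 → t=66, phase=(3,15,9,21) → FL=S FR=W RL=W RR=W
cmd 5: advance +14 → t=80, phase=(17,5,23,11) → FL=W FR=S RL=W RR=W
cmd 6: advance +13 → t=93, phase=(6,18,12,0) → FL=W FR=W RL=W RR=S
cmd 7: advance +5 → t=98, phase=(11,23,17,5) → FL=W FR=W RL=W RR=S
cmd 8: advance +6 → t=104, phase=(17,5,23,11) → FL=W FR=S RL=W RR=W

after cmd 1 (t=25): FL=W FR=W RL=W RR=S
after cmd 2 (t=42): FL=S FR=W RL=W RR=W
after cmd 3 (t=59): FL=W FR=W RL=S RR=W
after cmd 4 (t=66): FL=S FR=W RL=W RR=W
after cmd 5 (t=80): FL=W FR=S RL=W RR=W
after cmd 6 (t=93): FL=W FR=W RL=W RR=S
after cmd 7 (t=98): FL=W FR=W RL=W RR=S
after cmd 8 (t=104): FL=W FR=S RL=W RR=W


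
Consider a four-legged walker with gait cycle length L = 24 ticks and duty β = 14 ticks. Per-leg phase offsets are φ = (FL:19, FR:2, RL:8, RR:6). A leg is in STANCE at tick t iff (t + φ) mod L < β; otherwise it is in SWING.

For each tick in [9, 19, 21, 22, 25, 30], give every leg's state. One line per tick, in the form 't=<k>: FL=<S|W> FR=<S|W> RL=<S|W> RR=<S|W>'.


t=9: phase=(4,11,17,15) vs β=14 → FL=S FR=S RL=W RR=W
t=19: phase=(14,21,3,1) vs β=14 → FL=W FR=W RL=S RR=S
t=21: phase=(16,23,5,3) vs β=14 → FL=W FR=W RL=S RR=S
t=22: phase=(17,0,6,4) vs β=14 → FL=W FR=S RL=S RR=S
t=25: phase=(20,3,9,7) vs β=14 → FL=W FR=S RL=S RR=S
t=30: phase=(1,8,14,12) vs β=14 → FL=S FR=S RL=W RR=S

t=9: FL=S FR=S RL=W RR=W
t=19: FL=W FR=W RL=S RR=S
t=21: FL=W FR=W RL=S RR=S
t=22: FL=W FR=S RL=S RR=S
t=25: FL=W FR=S RL=S RR=S
t=30: FL=S FR=S RL=W RR=S


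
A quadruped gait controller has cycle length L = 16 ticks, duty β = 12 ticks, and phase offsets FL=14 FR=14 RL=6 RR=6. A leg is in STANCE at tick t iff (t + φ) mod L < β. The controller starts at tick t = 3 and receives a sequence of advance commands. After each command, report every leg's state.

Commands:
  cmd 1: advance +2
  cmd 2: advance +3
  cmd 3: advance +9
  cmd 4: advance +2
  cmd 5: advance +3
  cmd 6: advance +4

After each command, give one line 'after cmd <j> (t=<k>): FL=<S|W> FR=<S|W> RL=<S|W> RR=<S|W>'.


after cmd 1 (t=5): FL=S FR=S RL=S RR=S
after cmd 2 (t=8): FL=S FR=S RL=W RR=W
after cmd 3 (t=17): FL=W FR=W RL=S RR=S
after cmd 4 (t=19): FL=S FR=S RL=S RR=S
after cmd 5 (t=22): FL=S FR=S RL=W RR=W
after cmd 6 (t=26): FL=S FR=S RL=S RR=S

start t=3: FL=S FR=S RL=S RR=S
cmd 1: advance +2 → t=5, phase=(3,3,11,11) → FL=S FR=S RL=S RR=S
cmd 2: advance +3 → t=8, phase=(6,6,14,14) → FL=S FR=S RL=W RR=W
cmd 3: advance +9 → t=17, phase=(15,15,7,7) → FL=W FR=W RL=S RR=S
cmd 4: advance +2 → t=19, phase=(1,1,9,9) → FL=S FR=S RL=S RR=S
cmd 5: advance +3 → t=22, phase=(4,4,12,12) → FL=S FR=S RL=W RR=W
cmd 6: advance +4 → t=26, phase=(8,8,0,0) → FL=S FR=S RL=S RR=S


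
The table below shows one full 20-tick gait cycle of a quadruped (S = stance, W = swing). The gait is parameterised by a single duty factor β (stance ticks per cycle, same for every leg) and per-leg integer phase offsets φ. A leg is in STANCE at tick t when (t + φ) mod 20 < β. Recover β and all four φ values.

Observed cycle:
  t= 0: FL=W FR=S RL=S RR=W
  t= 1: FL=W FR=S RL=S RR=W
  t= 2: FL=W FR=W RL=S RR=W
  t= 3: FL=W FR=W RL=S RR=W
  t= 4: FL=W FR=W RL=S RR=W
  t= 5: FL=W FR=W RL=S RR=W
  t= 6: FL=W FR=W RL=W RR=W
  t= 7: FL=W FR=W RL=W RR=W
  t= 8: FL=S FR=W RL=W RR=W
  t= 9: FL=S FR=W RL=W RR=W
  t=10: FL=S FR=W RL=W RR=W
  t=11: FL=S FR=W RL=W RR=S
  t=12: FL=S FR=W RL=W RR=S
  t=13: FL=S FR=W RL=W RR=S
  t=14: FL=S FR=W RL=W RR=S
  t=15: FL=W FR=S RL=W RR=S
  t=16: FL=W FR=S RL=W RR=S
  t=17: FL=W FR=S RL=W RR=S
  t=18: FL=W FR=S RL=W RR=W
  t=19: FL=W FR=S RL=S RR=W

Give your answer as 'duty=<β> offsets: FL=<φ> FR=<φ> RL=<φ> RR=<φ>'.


duty β = stance ticks per leg = 7
FL: stance ticks = 7; W→S at t=8 → φ=12
FR: stance ticks = 7; W→S at t=15 → φ=5
RL: stance ticks = 7; W→S at t=19 → φ=1
RR: stance ticks = 7; W→S at t=11 → φ=9

duty=7 offsets: FL=12 FR=5 RL=1 RR=9
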